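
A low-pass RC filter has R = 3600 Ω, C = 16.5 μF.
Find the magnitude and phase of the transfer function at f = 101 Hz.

Step 1 — Angular frequency: ω = 2π·101 = 634.6 rad/s.
Step 2 — Transfer function: H(jω) = 1/(1 + jωRC).
Step 3 — Denominator: 1 + jωRC = 1 + j·634.6·3600·1.65e-05 = 1 + j37.7.
Step 4 — H = 0.0007033 - j0.02651.
Step 5 — Magnitude: |H| = 0.02652 (-31.5 dB); phase: φ = -88.5°.

|H| = 0.02652 (-31.5 dB), φ = -88.5°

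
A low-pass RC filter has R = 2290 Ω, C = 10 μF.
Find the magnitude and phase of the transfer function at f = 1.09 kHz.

Step 1 — Angular frequency: ω = 2π·1090 = 6849 rad/s.
Step 2 — Transfer function: H(jω) = 1/(1 + jωRC).
Step 3 — Denominator: 1 + jωRC = 1 + j·6849·2290·1e-05 = 1 + j156.8.
Step 4 — H = 4.065e-05 - j0.006376.
Step 5 — Magnitude: |H| = 0.006376 (-43.9 dB); phase: φ = -89.6°.

|H| = 0.006376 (-43.9 dB), φ = -89.6°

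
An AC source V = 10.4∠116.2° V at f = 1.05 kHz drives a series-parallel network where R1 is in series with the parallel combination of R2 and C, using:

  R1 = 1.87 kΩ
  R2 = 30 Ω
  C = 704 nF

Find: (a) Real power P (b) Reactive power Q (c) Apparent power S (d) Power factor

Step 1 — Angular frequency: ω = 2π·f = 2π·1050 = 6597 rad/s.
Step 2 — Component impedances:
  R1: Z = R = 1870 Ω
  R2: Z = R = 30 Ω
  C: Z = 1/(jωC) = -j/(ω·C) = 0 - j215.3 Ω
Step 3 — Parallel branch: R2 || C = 1/(1/R2 + 1/C) = 29.43 - j4.1 Ω.
Step 4 — Series with R1: Z_total = R1 + (R2 || C) = 1899 - j4.1 Ω = 1899∠-0.1° Ω.
Step 5 — Source phasor: V = 10.4∠116.2° V = -4.592 + j9.331 V.
Step 6 — Current: I = V / Z = -0.002428 + j0.004908 A = 0.005475∠116.3° A.
Step 7 — Complex power: S = V·I* = 0.05694 - j0.0001229 VA.
Step 8 — Real power: P = Re(S) = 0.05694 W.
Step 9 — Reactive power: Q = Im(S) = -0.0001229 VAR.
Step 10 — Apparent power: |S| = 0.05694 VA.
Step 11 — Power factor: PF = P/|S| = 1 (leading).

(a) P = 0.05694 W  (b) Q = -0.0001229 VAR  (c) S = 0.05694 VA  (d) PF = 1 (leading)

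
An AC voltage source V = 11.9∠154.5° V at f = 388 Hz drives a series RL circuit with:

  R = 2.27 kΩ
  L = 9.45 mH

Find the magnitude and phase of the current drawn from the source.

Step 1 — Angular frequency: ω = 2π·f = 2π·388 = 2438 rad/s.
Step 2 — Component impedances:
  R: Z = R = 2270 Ω
  L: Z = jωL = j·2438·0.00945 = 0 + j23.04 Ω
Step 3 — Series combination: Z_total = R + L = 2270 + j23.04 Ω = 2270∠0.6° Ω.
Step 4 — Source phasor: V = 11.9∠154.5° V = -10.74 + j5.123 V.
Step 5 — Ohm's law: I = V / Z_total = (-10.74 + j5.123) / (2270 + j23.04) = -0.004708 + j0.002305 A.
Step 6 — Convert to polar: |I| = 0.005242 A, ∠I = 153.9°.

I = 0.005242∠153.9° A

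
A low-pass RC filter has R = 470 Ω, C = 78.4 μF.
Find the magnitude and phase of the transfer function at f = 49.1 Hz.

Step 1 — Angular frequency: ω = 2π·49.1 = 308.5 rad/s.
Step 2 — Transfer function: H(jω) = 1/(1 + jωRC).
Step 3 — Denominator: 1 + jωRC = 1 + j·308.5·470·7.84e-05 = 1 + j11.37.
Step 4 — H = 0.007679 - j0.08729.
Step 5 — Magnitude: |H| = 0.08763 (-21.1 dB); phase: φ = -85.0°.

|H| = 0.08763 (-21.1 dB), φ = -85.0°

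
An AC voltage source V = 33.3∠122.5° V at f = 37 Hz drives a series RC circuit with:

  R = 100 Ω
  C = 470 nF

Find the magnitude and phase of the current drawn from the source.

Step 1 — Angular frequency: ω = 2π·f = 2π·37 = 232.5 rad/s.
Step 2 — Component impedances:
  R: Z = R = 100 Ω
  C: Z = 1/(jωC) = -j/(ω·C) = 0 - j9152 Ω
Step 3 — Series combination: Z_total = R + C = 100 - j9152 Ω = 9153∠-89.4° Ω.
Step 4 — Source phasor: V = 33.3∠122.5° V = -17.89 + j28.08 V.
Step 5 — Ohm's law: I = V / Z_total = (-17.89 + j28.08) / (100 - j9152) = -0.00309 - j0.001921 A.
Step 6 — Convert to polar: |I| = 0.003638 A, ∠I = -148.1°.

I = 0.003638∠-148.1° A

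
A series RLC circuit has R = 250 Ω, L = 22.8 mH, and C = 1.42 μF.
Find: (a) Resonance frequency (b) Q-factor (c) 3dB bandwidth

Step 1 — Resonance: ω₀ = 1/√(LC) = 1/√(0.0228·1.42e-06) = 5558 rad/s.
Step 2 — f₀ = ω₀/(2π) = 884.5 Hz.
Step 3 — Series Q: Q = ω₀L/R = 5558·0.0228/250 = 0.5069.
Step 4 — Bandwidth: Δω = ω₀/Q = 1.096e+04 rad/s; BW = Δω/(2π) = 1745 Hz.

(a) f₀ = 884.5 Hz  (b) Q = 0.5069  (c) BW = 1745 Hz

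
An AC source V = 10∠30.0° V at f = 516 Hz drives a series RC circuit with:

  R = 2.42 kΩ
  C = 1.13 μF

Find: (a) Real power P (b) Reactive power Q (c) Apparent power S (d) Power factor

Step 1 — Angular frequency: ω = 2π·f = 2π·516 = 3242 rad/s.
Step 2 — Component impedances:
  R: Z = R = 2420 Ω
  C: Z = 1/(jωC) = -j/(ω·C) = 0 - j273 Ω
Step 3 — Series combination: Z_total = R + C = 2420 - j273 Ω = 2435∠-6.4° Ω.
Step 4 — Source phasor: V = 10∠30.0° V = 8.66 + j5 V.
Step 5 — Current: I = V / Z = 0.003304 + j0.002439 A = 0.004106∠36.4° A.
Step 6 — Complex power: S = V·I* = 0.0408 - j0.004602 VA.
Step 7 — Real power: P = Re(S) = 0.0408 W.
Step 8 — Reactive power: Q = Im(S) = -0.004602 VAR.
Step 9 — Apparent power: |S| = 0.04106 VA.
Step 10 — Power factor: PF = P/|S| = 0.9937 (leading).

(a) P = 0.0408 W  (b) Q = -0.004602 VAR  (c) S = 0.04106 VA  (d) PF = 0.9937 (leading)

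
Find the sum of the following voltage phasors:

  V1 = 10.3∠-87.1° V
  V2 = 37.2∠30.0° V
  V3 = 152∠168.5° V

Step 1 — Convert each phasor to rectangular form:
  V1 = 10.3·(cos(-87.1°) + j·sin(-87.1°)) = 0.5211 - j10.29 V
  V2 = 37.2·(cos(30.0°) + j·sin(30.0°)) = 32.22 + j18.6 V
  V3 = 152·(cos(168.5°) + j·sin(168.5°)) = -148.9 + j30.3 V
Step 2 — Sum components: V_total = -116.2 + j38.62 V.
Step 3 — Convert to polar: |V_total| = 122.5 V, ∠V_total = 161.6°.

V_total = 122.5∠161.6° V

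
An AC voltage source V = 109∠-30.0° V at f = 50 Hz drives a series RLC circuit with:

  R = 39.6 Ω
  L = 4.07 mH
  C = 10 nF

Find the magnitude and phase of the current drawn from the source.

Step 1 — Angular frequency: ω = 2π·f = 2π·50 = 314.2 rad/s.
Step 2 — Component impedances:
  R: Z = R = 39.6 Ω
  L: Z = jωL = j·314.2·0.00407 = 0 + j1.279 Ω
  C: Z = 1/(jωC) = -j/(ω·C) = 0 - j3.183e+05 Ω
Step 3 — Series combination: Z_total = R + L + C = 39.6 - j3.183e+05 Ω = 3.183e+05∠-90.0° Ω.
Step 4 — Source phasor: V = 109∠-30.0° V = 94.4 - j54.5 V.
Step 5 — Ohm's law: I = V / Z_total = (94.4 - j54.5) / (39.6 - j3.183e+05) = 0.0001713 + j0.0002965 A.
Step 6 — Convert to polar: |I| = 0.0003424 A, ∠I = 60.0°.

I = 0.0003424∠60.0° A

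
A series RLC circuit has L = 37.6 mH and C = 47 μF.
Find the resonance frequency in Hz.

Step 1 — Resonance condition Im(Z)=0 gives ω₀ = 1/√(LC).
Step 2 — ω₀ = 1/√(0.0376·4.7e-05) = 752.2 rad/s.
Step 3 — f₀ = ω₀/(2π) = 119.7 Hz.

f₀ = 119.7 Hz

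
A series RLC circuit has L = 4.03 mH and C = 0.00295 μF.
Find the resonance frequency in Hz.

Step 1 — Resonance condition Im(Z)=0 gives ω₀ = 1/√(LC).
Step 2 — ω₀ = 1/√(0.00403·2.95e-09) = 2.9e+05 rad/s.
Step 3 — f₀ = ω₀/(2π) = 4.616e+04 Hz.

f₀ = 4.616e+04 Hz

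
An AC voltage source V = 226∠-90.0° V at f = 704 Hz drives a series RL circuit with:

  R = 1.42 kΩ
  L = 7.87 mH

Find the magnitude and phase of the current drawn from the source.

Step 1 — Angular frequency: ω = 2π·f = 2π·704 = 4423 rad/s.
Step 2 — Component impedances:
  R: Z = R = 1420 Ω
  L: Z = jωL = j·4423·0.00787 = 0 + j34.81 Ω
Step 3 — Series combination: Z_total = R + L = 1420 + j34.81 Ω = 1420∠1.4° Ω.
Step 4 — Source phasor: V = 226∠-90.0° V = 0 - j226 V.
Step 5 — Ohm's law: I = V / Z_total = (0 - j226) / (1420 + j34.81) = -0.003899 - j0.1591 A.
Step 6 — Convert to polar: |I| = 0.1591 A, ∠I = -91.4°.

I = 0.1591∠-91.4° A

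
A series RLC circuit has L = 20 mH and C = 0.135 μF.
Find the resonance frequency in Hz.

Step 1 — Resonance condition Im(Z)=0 gives ω₀ = 1/√(LC).
Step 2 — ω₀ = 1/√(0.02·1.35e-07) = 1.925e+04 rad/s.
Step 3 — f₀ = ω₀/(2π) = 3063 Hz.

f₀ = 3063 Hz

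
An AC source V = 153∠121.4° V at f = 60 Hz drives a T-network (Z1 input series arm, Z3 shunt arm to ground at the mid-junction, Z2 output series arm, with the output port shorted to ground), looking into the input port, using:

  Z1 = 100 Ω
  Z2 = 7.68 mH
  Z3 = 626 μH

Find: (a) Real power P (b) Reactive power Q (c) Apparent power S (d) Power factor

Step 1 — Angular frequency: ω = 2π·f = 2π·60 = 377 rad/s.
Step 2 — Component impedances:
  Z1: Z = R = 100 Ω
  Z2: Z = jωL = j·377·0.00768 = 0 + j2.895 Ω
  Z3: Z = jωL = j·377·0.000626 = 0 + j0.236 Ω
Step 3 — With the output port shorted to ground, the output series arm Z2 runs from the junction to ground; the shunt arm Z3 also runs from the junction to ground. They appear in parallel: Z3 || Z2 = 0 + j0.2182 Ω.
Step 4 — Series with input arm Z1: Z_in = Z1 + (Z3 || Z2) = 100 + j0.2182 Ω = 100∠0.1° Ω.
Step 5 — Source phasor: V = 153∠121.4° V = -79.71 + j130.6 V.
Step 6 — Current: I = V / Z = -0.7943 + j1.308 A = 1.53∠121.3° A.
Step 7 — Complex power: S = V·I* = 234.1 + j0.5108 VA.
Step 8 — Real power: P = Re(S) = 234.1 W.
Step 9 — Reactive power: Q = Im(S) = 0.5108 VAR.
Step 10 — Apparent power: |S| = 234.1 VA.
Step 11 — Power factor: PF = P/|S| = 1 (lagging).

(a) P = 234.1 W  (b) Q = 0.5108 VAR  (c) S = 234.1 VA  (d) PF = 1 (lagging)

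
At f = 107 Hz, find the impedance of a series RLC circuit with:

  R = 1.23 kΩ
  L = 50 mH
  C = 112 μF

Step 1 — Angular frequency: ω = 2π·f = 2π·107 = 672.3 rad/s.
Step 2 — Component impedances:
  R: Z = R = 1230 Ω
  L: Z = jωL = j·672.3·0.05 = 0 + j33.62 Ω
  C: Z = 1/(jωC) = -j/(ω·C) = 0 - j13.28 Ω
Step 3 — Series combination: Z_total = R + L + C = 1230 + j20.33 Ω = 1230∠0.9° Ω.

Z = 1230 + j20.33 Ω = 1230∠0.9° Ω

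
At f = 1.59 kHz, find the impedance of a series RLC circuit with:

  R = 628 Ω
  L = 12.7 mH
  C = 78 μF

Step 1 — Angular frequency: ω = 2π·f = 2π·1590 = 9990 rad/s.
Step 2 — Component impedances:
  R: Z = R = 628 Ω
  L: Z = jωL = j·9990·0.0127 = 0 + j126.9 Ω
  C: Z = 1/(jωC) = -j/(ω·C) = 0 - j1.283 Ω
Step 3 — Series combination: Z_total = R + L + C = 628 + j125.6 Ω = 640.4∠11.3° Ω.

Z = 628 + j125.6 Ω = 640.4∠11.3° Ω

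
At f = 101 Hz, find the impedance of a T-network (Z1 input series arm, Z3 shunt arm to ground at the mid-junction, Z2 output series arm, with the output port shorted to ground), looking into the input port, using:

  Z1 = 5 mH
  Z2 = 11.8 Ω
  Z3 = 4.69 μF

Step 1 — Angular frequency: ω = 2π·f = 2π·101 = 634.6 rad/s.
Step 2 — Component impedances:
  Z1: Z = jωL = j·634.6·0.005 = 0 + j3.173 Ω
  Z2: Z = R = 11.8 Ω
  Z3: Z = 1/(jωC) = -j/(ω·C) = 0 - j336 Ω
Step 3 — With the output port shorted to ground, the output series arm Z2 runs from the junction to ground; the shunt arm Z3 also runs from the junction to ground. They appear in parallel: Z3 || Z2 = 11.79 - j0.4139 Ω.
Step 4 — Series with input arm Z1: Z_in = Z1 + (Z3 || Z2) = 11.79 + j2.759 Ω = 12.1∠13.2° Ω.

Z = 11.79 + j2.759 Ω = 12.1∠13.2° Ω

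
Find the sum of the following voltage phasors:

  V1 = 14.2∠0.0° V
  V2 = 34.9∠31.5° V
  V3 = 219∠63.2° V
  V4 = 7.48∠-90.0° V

Step 1 — Convert each phasor to rectangular form:
  V1 = 14.2·(cos(0.0°) + j·sin(0.0°)) = 14.2 V
  V2 = 34.9·(cos(31.5°) + j·sin(31.5°)) = 29.76 + j18.24 V
  V3 = 219·(cos(63.2°) + j·sin(63.2°)) = 98.74 + j195.5 V
  V4 = 7.48·(cos(-90.0°) + j·sin(-90.0°)) = 0 - j7.48 V
Step 2 — Sum components: V_total = 142.7 + j206.2 V.
Step 3 — Convert to polar: |V_total| = 250.8 V, ∠V_total = 55.3°.

V_total = 250.8∠55.3° V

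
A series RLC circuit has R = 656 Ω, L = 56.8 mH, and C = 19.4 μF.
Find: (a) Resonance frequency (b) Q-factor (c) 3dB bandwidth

Step 1 — Resonance: ω₀ = 1/√(LC) = 1/√(0.0568·1.94e-05) = 952.6 rad/s.
Step 2 — f₀ = ω₀/(2π) = 151.6 Hz.
Step 3 — Series Q: Q = ω₀L/R = 952.6·0.0568/656 = 0.08248.
Step 4 — Bandwidth: Δω = ω₀/Q = 1.155e+04 rad/s; BW = Δω/(2π) = 1838 Hz.

(a) f₀ = 151.6 Hz  (b) Q = 0.08248  (c) BW = 1838 Hz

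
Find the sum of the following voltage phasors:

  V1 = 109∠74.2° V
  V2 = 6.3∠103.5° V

Step 1 — Convert each phasor to rectangular form:
  V1 = 109·(cos(74.2°) + j·sin(74.2°)) = 29.68 + j104.9 V
  V2 = 6.3·(cos(103.5°) + j·sin(103.5°)) = -1.471 + j6.126 V
Step 2 — Sum components: V_total = 28.21 + j111 V.
Step 3 — Convert to polar: |V_total| = 114.5 V, ∠V_total = 75.7°.

V_total = 114.5∠75.7° V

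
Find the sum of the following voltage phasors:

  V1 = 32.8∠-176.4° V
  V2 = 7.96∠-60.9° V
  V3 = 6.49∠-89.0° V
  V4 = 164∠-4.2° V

Step 1 — Convert each phasor to rectangular form:
  V1 = 32.8·(cos(-176.4°) + j·sin(-176.4°)) = -32.74 - j2.06 V
  V2 = 7.96·(cos(-60.9°) + j·sin(-60.9°)) = 3.871 - j6.955 V
  V3 = 6.49·(cos(-89.0°) + j·sin(-89.0°)) = 0.1133 - j6.489 V
  V4 = 164·(cos(-4.2°) + j·sin(-4.2°)) = 163.6 - j12.01 V
Step 2 — Sum components: V_total = 134.8 - j27.51 V.
Step 3 — Convert to polar: |V_total| = 137.6 V, ∠V_total = -11.5°.

V_total = 137.6∠-11.5° V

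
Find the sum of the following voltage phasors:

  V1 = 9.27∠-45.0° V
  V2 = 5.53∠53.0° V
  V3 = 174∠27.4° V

Step 1 — Convert each phasor to rectangular form:
  V1 = 9.27·(cos(-45.0°) + j·sin(-45.0°)) = 6.555 - j6.555 V
  V2 = 5.53·(cos(53.0°) + j·sin(53.0°)) = 3.328 + j4.416 V
  V3 = 174·(cos(27.4°) + j·sin(27.4°)) = 154.5 + j80.07 V
Step 2 — Sum components: V_total = 164.4 + j77.94 V.
Step 3 — Convert to polar: |V_total| = 181.9 V, ∠V_total = 25.4°.

V_total = 181.9∠25.4° V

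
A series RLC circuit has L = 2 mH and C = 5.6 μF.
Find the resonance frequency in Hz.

Step 1 — Resonance condition Im(Z)=0 gives ω₀ = 1/√(LC).
Step 2 — ω₀ = 1/√(0.002·5.6e-06) = 9449 rad/s.
Step 3 — f₀ = ω₀/(2π) = 1504 Hz.

f₀ = 1504 Hz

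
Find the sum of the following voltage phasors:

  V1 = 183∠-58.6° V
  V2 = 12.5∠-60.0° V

Step 1 — Convert each phasor to rectangular form:
  V1 = 183·(cos(-58.6°) + j·sin(-58.6°)) = 95.34 - j156.2 V
  V2 = 12.5·(cos(-60.0°) + j·sin(-60.0°)) = 6.25 - j10.83 V
Step 2 — Sum components: V_total = 101.6 - j167 V.
Step 3 — Convert to polar: |V_total| = 195.5 V, ∠V_total = -58.7°.

V_total = 195.5∠-58.7° V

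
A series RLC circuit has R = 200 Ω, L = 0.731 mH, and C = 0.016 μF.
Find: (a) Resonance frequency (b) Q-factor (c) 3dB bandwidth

Step 1 — Resonance condition Im(Z)=0 gives ω₀ = 1/√(LC).
Step 2 — ω₀ = 1/√(0.000731·1.6e-08) = 2.924e+05 rad/s.
Step 3 — f₀ = ω₀/(2π) = 4.654e+04 Hz.
Step 4 — Series Q: Q = ω₀L/R = 2.924e+05·0.000731/200 = 1.069.
Step 5 — 3dB bandwidth: Δω = ω₀/Q = 2.736e+05 rad/s; BW = Δω/(2π) = 4.354e+04 Hz.

(a) f₀ = 4.654e+04 Hz  (b) Q = 1.069  (c) BW = 4.354e+04 Hz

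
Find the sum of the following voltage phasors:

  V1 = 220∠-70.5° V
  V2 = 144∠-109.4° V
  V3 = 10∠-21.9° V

Step 1 — Convert each phasor to rectangular form:
  V1 = 220·(cos(-70.5°) + j·sin(-70.5°)) = 73.44 - j207.4 V
  V2 = 144·(cos(-109.4°) + j·sin(-109.4°)) = -47.83 - j135.8 V
  V3 = 10·(cos(-21.9°) + j·sin(-21.9°)) = 9.278 - j3.73 V
Step 2 — Sum components: V_total = 34.88 - j346.9 V.
Step 3 — Convert to polar: |V_total| = 348.7 V, ∠V_total = -84.3°.

V_total = 348.7∠-84.3° V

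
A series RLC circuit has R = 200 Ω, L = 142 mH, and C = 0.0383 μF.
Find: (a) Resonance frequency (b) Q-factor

Step 1 — Resonance condition Im(Z)=0 gives ω₀ = 1/√(LC).
Step 2 — ω₀ = 1/√(0.142·3.83e-08) = 1.356e+04 rad/s.
Step 3 — f₀ = ω₀/(2π) = 2158 Hz.
Step 4 — Series Q: Q = ω₀L/R = 1.356e+04·0.142/200 = 9.628.

(a) f₀ = 2158 Hz  (b) Q = 9.628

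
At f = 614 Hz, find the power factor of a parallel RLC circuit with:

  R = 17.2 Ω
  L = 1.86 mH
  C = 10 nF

Step 1 — Angular frequency: ω = 2π·f = 2π·614 = 3858 rad/s.
Step 2 — Component impedances:
  R: Z = R = 17.2 Ω
  L: Z = jωL = j·3858·0.00186 = 0 + j7.176 Ω
  C: Z = 1/(jωC) = -j/(ω·C) = 0 - j2.592e+04 Ω
Step 3 — Parallel combination: 1/Z_total = 1/R + 1/L + 1/C; Z_total = 2.551 + j6.113 Ω = 6.624∠67.3° Ω.
Step 4 — Power factor: PF = cos(φ) = Re(Z)/|Z| = 2.551/6.624 = 0.3851.
Step 5 — Type: Im(Z) = 6.113 ⇒ lagging (phase φ = 67.3°).

PF = 0.3851 (lagging, φ = 67.3°)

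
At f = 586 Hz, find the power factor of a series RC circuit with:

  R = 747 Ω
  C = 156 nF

Step 1 — Angular frequency: ω = 2π·f = 2π·586 = 3682 rad/s.
Step 2 — Component impedances:
  R: Z = R = 747 Ω
  C: Z = 1/(jωC) = -j/(ω·C) = 0 - j1741 Ω
Step 3 — Series combination: Z_total = R + C = 747 - j1741 Ω = 1894∠-66.8° Ω.
Step 4 — Power factor: PF = cos(φ) = Re(Z)/|Z| = 747/1894.5 = 0.3943.
Step 5 — Type: Im(Z) = -1741 ⇒ leading (phase φ = -66.8°).

PF = 0.3943 (leading, φ = -66.8°)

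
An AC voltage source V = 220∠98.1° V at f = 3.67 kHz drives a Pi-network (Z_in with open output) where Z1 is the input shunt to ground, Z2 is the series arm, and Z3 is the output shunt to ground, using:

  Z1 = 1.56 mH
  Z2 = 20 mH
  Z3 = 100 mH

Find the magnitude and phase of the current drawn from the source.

Step 1 — Angular frequency: ω = 2π·f = 2π·3670 = 2.306e+04 rad/s.
Step 2 — Component impedances:
  Z1: Z = jωL = j·2.306e+04·0.00156 = 0 + j35.97 Ω
  Z2: Z = jωL = j·2.306e+04·0.02 = 0 + j461.2 Ω
  Z3: Z = jωL = j·2.306e+04·0.1 = 0 + j2306 Ω
Step 3 — With open output, the series arm Z2 and the output shunt Z3 appear in series to ground: Z2 + Z3 = 0 + j2767 Ω.
Step 4 — Parallel with input shunt Z1: Z_in = Z1 || (Z2 + Z3) = 0 + j35.51 Ω = 35.51∠90.0° Ω.
Step 5 — Source phasor: V = 220∠98.1° V = -31 + j217.8 V.
Step 6 — Ohm's law: I = V / Z_total = (-31 + j217.8) / (0 + j35.51) = 6.133 + j0.8729 A.
Step 7 — Convert to polar: |I| = 6.195 A, ∠I = 8.1°.

I = 6.195∠8.1° A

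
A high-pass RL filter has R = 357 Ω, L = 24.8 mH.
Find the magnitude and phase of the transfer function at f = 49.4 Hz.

Step 1 — Angular frequency: ω = 2π·49.4 = 310.4 rad/s.
Step 2 — Transfer function: H(jω) = jωL/(R + jωL).
Step 3 — Numerator jωL = j·7.698; denominator R + jωL = 357 + j7.698.
Step 4 — H = 0.0004647 + j0.02155.
Step 5 — Magnitude: |H| = 0.02156 (-33.3 dB); phase: φ = 88.8°.

|H| = 0.02156 (-33.3 dB), φ = 88.8°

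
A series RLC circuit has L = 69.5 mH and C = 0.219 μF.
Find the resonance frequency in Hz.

Step 1 — Resonance condition Im(Z)=0 gives ω₀ = 1/√(LC).
Step 2 — ω₀ = 1/√(0.0695·2.19e-07) = 8106 rad/s.
Step 3 — f₀ = ω₀/(2π) = 1290 Hz.

f₀ = 1290 Hz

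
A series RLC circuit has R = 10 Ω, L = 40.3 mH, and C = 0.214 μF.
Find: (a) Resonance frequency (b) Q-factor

Step 1 — Resonance condition Im(Z)=0 gives ω₀ = 1/√(LC).
Step 2 — ω₀ = 1/√(0.0403·2.14e-07) = 1.077e+04 rad/s.
Step 3 — f₀ = ω₀/(2π) = 1714 Hz.
Step 4 — Series Q: Q = ω₀L/R = 1.077e+04·0.0403/10 = 43.4.

(a) f₀ = 1714 Hz  (b) Q = 43.4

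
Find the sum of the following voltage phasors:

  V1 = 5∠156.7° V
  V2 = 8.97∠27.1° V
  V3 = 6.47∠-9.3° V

Step 1 — Convert each phasor to rectangular form:
  V1 = 5·(cos(156.7°) + j·sin(156.7°)) = -4.592 + j1.978 V
  V2 = 8.97·(cos(27.1°) + j·sin(27.1°)) = 7.985 + j4.086 V
  V3 = 6.47·(cos(-9.3°) + j·sin(-9.3°)) = 6.385 - j1.046 V
Step 2 — Sum components: V_total = 9.778 + j5.018 V.
Step 3 — Convert to polar: |V_total| = 10.99 V, ∠V_total = 27.2°.

V_total = 10.99∠27.2° V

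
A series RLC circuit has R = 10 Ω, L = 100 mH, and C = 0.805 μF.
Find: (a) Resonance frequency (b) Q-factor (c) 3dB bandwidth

Step 1 — Resonance condition Im(Z)=0 gives ω₀ = 1/√(LC).
Step 2 — ω₀ = 1/√(0.1·8.05e-07) = 3525 rad/s.
Step 3 — f₀ = ω₀/(2π) = 560.9 Hz.
Step 4 — Series Q: Q = ω₀L/R = 3525·0.1/10 = 35.25.
Step 5 — 3dB bandwidth: Δω = ω₀/Q = 100 rad/s; BW = Δω/(2π) = 15.92 Hz.

(a) f₀ = 560.9 Hz  (b) Q = 35.25  (c) BW = 15.92 Hz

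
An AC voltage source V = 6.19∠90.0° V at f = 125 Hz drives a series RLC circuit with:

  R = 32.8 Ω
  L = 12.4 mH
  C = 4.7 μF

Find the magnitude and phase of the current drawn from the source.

Step 1 — Angular frequency: ω = 2π·f = 2π·125 = 785.4 rad/s.
Step 2 — Component impedances:
  R: Z = R = 32.8 Ω
  L: Z = jωL = j·785.4·0.0124 = 0 + j9.739 Ω
  C: Z = 1/(jωC) = -j/(ω·C) = 0 - j270.9 Ω
Step 3 — Series combination: Z_total = R + L + C = 32.8 - j261.2 Ω = 263.2∠-82.8° Ω.
Step 4 — Source phasor: V = 6.19∠90.0° V = 0 + j6.19 V.
Step 5 — Ohm's law: I = V / Z_total = (0 + j6.19) / (32.8 - j261.2) = -0.02333 + j0.002931 A.
Step 6 — Convert to polar: |I| = 0.02352 A, ∠I = 172.8°.

I = 0.02352∠172.8° A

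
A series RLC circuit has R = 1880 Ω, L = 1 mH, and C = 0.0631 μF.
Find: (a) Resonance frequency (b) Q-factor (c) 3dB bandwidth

Step 1 — Resonance condition Im(Z)=0 gives ω₀ = 1/√(LC).
Step 2 — ω₀ = 1/√(0.001·6.31e-08) = 1.259e+05 rad/s.
Step 3 — f₀ = ω₀/(2π) = 2.004e+04 Hz.
Step 4 — Series Q: Q = ω₀L/R = 1.259e+05·0.001/1880 = 0.06696.
Step 5 — 3dB bandwidth: Δω = ω₀/Q = 1.88e+06 rad/s; BW = Δω/(2π) = 2.992e+05 Hz.

(a) f₀ = 2.004e+04 Hz  (b) Q = 0.06696  (c) BW = 2.992e+05 Hz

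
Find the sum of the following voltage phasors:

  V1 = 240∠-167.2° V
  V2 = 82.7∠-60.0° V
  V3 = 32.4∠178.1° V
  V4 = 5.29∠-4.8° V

Step 1 — Convert each phasor to rectangular form:
  V1 = 240·(cos(-167.2°) + j·sin(-167.2°)) = -234 - j53.17 V
  V2 = 82.7·(cos(-60.0°) + j·sin(-60.0°)) = 41.35 - j71.62 V
  V3 = 32.4·(cos(178.1°) + j·sin(178.1°)) = -32.38 + j1.074 V
  V4 = 5.29·(cos(-4.8°) + j·sin(-4.8°)) = 5.271 - j0.4427 V
Step 2 — Sum components: V_total = -219.8 - j124.2 V.
Step 3 — Convert to polar: |V_total| = 252.4 V, ∠V_total = -150.5°.

V_total = 252.4∠-150.5° V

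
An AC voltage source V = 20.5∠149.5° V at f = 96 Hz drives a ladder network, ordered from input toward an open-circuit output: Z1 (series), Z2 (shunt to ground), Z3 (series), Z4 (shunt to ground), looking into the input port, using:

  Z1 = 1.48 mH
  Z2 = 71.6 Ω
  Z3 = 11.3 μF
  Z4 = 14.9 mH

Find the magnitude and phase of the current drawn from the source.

Step 1 — Angular frequency: ω = 2π·f = 2π·96 = 603.2 rad/s.
Step 2 — Component impedances:
  Z1: Z = jωL = j·603.2·0.00148 = 0 + j0.8927 Ω
  Z2: Z = R = 71.6 Ω
  Z3: Z = 1/(jωC) = -j/(ω·C) = 0 - j146.7 Ω
  Z4: Z = jωL = j·603.2·0.0149 = 0 + j8.987 Ω
Step 3 — Ladder network (open output): work backward from the far end, alternating series and parallel combinations. Z_in = 56.37 - j28.41 Ω = 63.12∠-26.7° Ω.
Step 4 — Source phasor: V = 20.5∠149.5° V = -17.66 + j10.4 V.
Step 5 — Ohm's law: I = V / Z_total = (-17.66 + j10.4) / (56.37 - j28.41) = -0.3241 + j0.02124 A.
Step 6 — Convert to polar: |I| = 0.3248 A, ∠I = 176.2°.

I = 0.3248∠176.2° A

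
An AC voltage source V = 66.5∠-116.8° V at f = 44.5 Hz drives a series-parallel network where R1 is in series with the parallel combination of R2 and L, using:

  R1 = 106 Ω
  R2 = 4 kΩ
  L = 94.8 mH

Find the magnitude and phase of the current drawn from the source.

Step 1 — Angular frequency: ω = 2π·f = 2π·44.5 = 279.6 rad/s.
Step 2 — Component impedances:
  R1: Z = R = 106 Ω
  R2: Z = R = 4000 Ω
  L: Z = jωL = j·279.6·0.0948 = 0 + j26.51 Ω
Step 3 — Parallel branch: R2 || L = 1/(1/R2 + 1/L) = 0.1756 + j26.51 Ω.
Step 4 — Series with R1: Z_total = R1 + (R2 || L) = 106.2 + j26.51 Ω = 109.4∠14.0° Ω.
Step 5 — Source phasor: V = 66.5∠-116.8° V = -29.98 - j59.36 V.
Step 6 — Ohm's law: I = V / Z_total = (-29.98 - j59.36) / (106.2 + j26.51) = -0.3972 - j0.4599 A.
Step 7 — Convert to polar: |I| = 0.6077 A, ∠I = -130.8°.

I = 0.6077∠-130.8° A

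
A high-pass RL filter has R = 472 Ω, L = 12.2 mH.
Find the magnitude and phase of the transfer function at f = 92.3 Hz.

Step 1 — Angular frequency: ω = 2π·92.3 = 579.9 rad/s.
Step 2 — Transfer function: H(jω) = jωL/(R + jωL).
Step 3 — Numerator jωL = j·7.075; denominator R + jωL = 472 + j7.075.
Step 4 — H = 0.0002246 + j0.01499.
Step 5 — Magnitude: |H| = 0.01499 (-36.5 dB); phase: φ = 89.1°.

|H| = 0.01499 (-36.5 dB), φ = 89.1°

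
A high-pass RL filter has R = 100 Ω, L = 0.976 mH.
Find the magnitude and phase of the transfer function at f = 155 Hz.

Step 1 — Angular frequency: ω = 2π·155 = 973.9 rad/s.
Step 2 — Transfer function: H(jω) = jωL/(R + jωL).
Step 3 — Numerator jωL = j·0.9505; denominator R + jωL = 100 + j0.9505.
Step 4 — H = 9.034e-05 + j0.009504.
Step 5 — Magnitude: |H| = 0.009505 (-40.4 dB); phase: φ = 89.5°.

|H| = 0.009505 (-40.4 dB), φ = 89.5°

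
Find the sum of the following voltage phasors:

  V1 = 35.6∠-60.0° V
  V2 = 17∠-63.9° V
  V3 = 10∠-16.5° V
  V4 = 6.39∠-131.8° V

Step 1 — Convert each phasor to rectangular form:
  V1 = 35.6·(cos(-60.0°) + j·sin(-60.0°)) = 17.8 - j30.83 V
  V2 = 17·(cos(-63.9°) + j·sin(-63.9°)) = 7.479 - j15.27 V
  V3 = 10·(cos(-16.5°) + j·sin(-16.5°)) = 9.588 - j2.84 V
  V4 = 6.39·(cos(-131.8°) + j·sin(-131.8°)) = -4.259 - j4.764 V
Step 2 — Sum components: V_total = 30.61 - j53.7 V.
Step 3 — Convert to polar: |V_total| = 61.81 V, ∠V_total = -60.3°.

V_total = 61.81∠-60.3° V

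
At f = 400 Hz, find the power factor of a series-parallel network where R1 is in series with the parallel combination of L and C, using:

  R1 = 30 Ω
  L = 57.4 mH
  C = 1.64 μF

Step 1 — Angular frequency: ω = 2π·f = 2π·400 = 2513 rad/s.
Step 2 — Component impedances:
  R1: Z = R = 30 Ω
  L: Z = jωL = j·2513·0.0574 = 0 + j144.3 Ω
  C: Z = 1/(jωC) = -j/(ω·C) = 0 - j242.6 Ω
Step 3 — Parallel branch: L || C = 1/(1/L + 1/C) = 0 + j355.9 Ω.
Step 4 — Series with R1: Z_total = R1 + (L || C) = 30 + j355.9 Ω = 357.1∠85.2° Ω.
Step 5 — Power factor: PF = cos(φ) = Re(Z)/|Z| = 30/357.13 = 0.084.
Step 6 — Type: Im(Z) = 355.9 ⇒ lagging (phase φ = 85.2°).

PF = 0.084 (lagging, φ = 85.2°)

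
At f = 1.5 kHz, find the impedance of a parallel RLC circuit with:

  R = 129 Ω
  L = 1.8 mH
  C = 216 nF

Step 1 — Angular frequency: ω = 2π·f = 2π·1500 = 9425 rad/s.
Step 2 — Component impedances:
  R: Z = R = 129 Ω
  L: Z = jωL = j·9425·0.0018 = 0 + j16.96 Ω
  C: Z = 1/(jωC) = -j/(ω·C) = 0 - j491.2 Ω
Step 3 — Parallel combination: 1/Z_total = 1/R + 1/L + 1/C; Z_total = 2.35 + j17.25 Ω = 17.41∠82.2° Ω.

Z = 2.35 + j17.25 Ω = 17.41∠82.2° Ω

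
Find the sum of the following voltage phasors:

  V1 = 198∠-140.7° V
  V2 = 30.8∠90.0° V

Step 1 — Convert each phasor to rectangular form:
  V1 = 198·(cos(-140.7°) + j·sin(-140.7°)) = -153.2 - j125.4 V
  V2 = 30.8·(cos(90.0°) + j·sin(90.0°)) = 0 + j30.8 V
Step 2 — Sum components: V_total = -153.2 - j94.61 V.
Step 3 — Convert to polar: |V_total| = 180.1 V, ∠V_total = -148.3°.

V_total = 180.1∠-148.3° V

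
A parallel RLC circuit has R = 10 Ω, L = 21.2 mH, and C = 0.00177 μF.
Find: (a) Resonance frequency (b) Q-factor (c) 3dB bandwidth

Step 1 — Resonance: ω₀ = 1/√(LC) = 1/√(0.0212·1.77e-09) = 1.632e+05 rad/s.
Step 2 — f₀ = ω₀/(2π) = 2.598e+04 Hz.
Step 3 — Parallel Q: Q = R/(ω₀L) = 10/(1.632e+05·0.0212) = 0.002889.
Step 4 — Bandwidth: Δω = ω₀/Q = 5.65e+07 rad/s; BW = Δω/(2π) = 8.992e+06 Hz.

(a) f₀ = 2.598e+04 Hz  (b) Q = 0.002889  (c) BW = 8.992e+06 Hz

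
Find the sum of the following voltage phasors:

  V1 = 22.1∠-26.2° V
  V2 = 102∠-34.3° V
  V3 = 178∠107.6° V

Step 1 — Convert each phasor to rectangular form:
  V1 = 22.1·(cos(-26.2°) + j·sin(-26.2°)) = 19.83 - j9.757 V
  V2 = 102·(cos(-34.3°) + j·sin(-34.3°)) = 84.26 - j57.48 V
  V3 = 178·(cos(107.6°) + j·sin(107.6°)) = -53.82 + j169.7 V
Step 2 — Sum components: V_total = 50.27 + j102.4 V.
Step 3 — Convert to polar: |V_total| = 114.1 V, ∠V_total = 63.9°.

V_total = 114.1∠63.9° V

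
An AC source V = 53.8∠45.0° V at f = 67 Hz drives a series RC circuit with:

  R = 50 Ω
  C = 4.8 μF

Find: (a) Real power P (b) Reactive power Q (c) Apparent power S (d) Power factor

Step 1 — Angular frequency: ω = 2π·f = 2π·67 = 421 rad/s.
Step 2 — Component impedances:
  R: Z = R = 50 Ω
  C: Z = 1/(jωC) = -j/(ω·C) = 0 - j494.9 Ω
Step 3 — Series combination: Z_total = R + C = 50 - j494.9 Ω = 497.4∠-84.2° Ω.
Step 4 — Source phasor: V = 53.8∠45.0° V = 38.04 + j38.04 V.
Step 5 — Current: I = V / Z = -0.06841 + j0.08378 A = 0.1082∠129.2° A.
Step 6 — Complex power: S = V·I* = 0.5849 - j5.79 VA.
Step 7 — Real power: P = Re(S) = 0.5849 W.
Step 8 — Reactive power: Q = Im(S) = -5.79 VAR.
Step 9 — Apparent power: |S| = 5.819 VA.
Step 10 — Power factor: PF = P/|S| = 0.1005 (leading).

(a) P = 0.5849 W  (b) Q = -5.79 VAR  (c) S = 5.819 VA  (d) PF = 0.1005 (leading)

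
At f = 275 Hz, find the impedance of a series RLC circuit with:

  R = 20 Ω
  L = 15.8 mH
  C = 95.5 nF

Step 1 — Angular frequency: ω = 2π·f = 2π·275 = 1728 rad/s.
Step 2 — Component impedances:
  R: Z = R = 20 Ω
  L: Z = jωL = j·1728·0.0158 = 0 + j27.3 Ω
  C: Z = 1/(jωC) = -j/(ω·C) = 0 - j6060 Ω
Step 3 — Series combination: Z_total = R + L + C = 20 - j6033 Ω = 6033∠-89.8° Ω.

Z = 20 - j6033 Ω = 6033∠-89.8° Ω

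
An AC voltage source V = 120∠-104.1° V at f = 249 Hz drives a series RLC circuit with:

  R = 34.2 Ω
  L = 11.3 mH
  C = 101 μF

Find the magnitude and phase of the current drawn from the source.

Step 1 — Angular frequency: ω = 2π·f = 2π·249 = 1565 rad/s.
Step 2 — Component impedances:
  R: Z = R = 34.2 Ω
  L: Z = jωL = j·1565·0.0113 = 0 + j17.68 Ω
  C: Z = 1/(jωC) = -j/(ω·C) = 0 - j6.328 Ω
Step 3 — Series combination: Z_total = R + L + C = 34.2 + j11.35 Ω = 36.03∠18.4° Ω.
Step 4 — Source phasor: V = 120∠-104.1° V = -29.23 - j116.4 V.
Step 5 — Ohm's law: I = V / Z_total = (-29.23 - j116.4) / (34.2 + j11.35) = -1.787 - j2.81 A.
Step 6 — Convert to polar: |I| = 3.33 A, ∠I = -122.5°.

I = 3.33∠-122.5° A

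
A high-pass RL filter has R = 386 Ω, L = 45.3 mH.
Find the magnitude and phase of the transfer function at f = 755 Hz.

Step 1 — Angular frequency: ω = 2π·755 = 4744 rad/s.
Step 2 — Transfer function: H(jω) = jωL/(R + jωL).
Step 3 — Numerator jωL = j·214.9; denominator R + jωL = 386 + j214.9.
Step 4 — H = 0.2366 + j0.425.
Step 5 — Magnitude: |H| = 0.4864 (-6.3 dB); phase: φ = 60.9°.

|H| = 0.4864 (-6.3 dB), φ = 60.9°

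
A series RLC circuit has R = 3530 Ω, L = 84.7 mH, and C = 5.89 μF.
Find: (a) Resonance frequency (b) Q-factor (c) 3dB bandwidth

Step 1 — Resonance: ω₀ = 1/√(LC) = 1/√(0.0847·5.89e-06) = 1416 rad/s.
Step 2 — f₀ = ω₀/(2π) = 225.3 Hz.
Step 3 — Series Q: Q = ω₀L/R = 1416·0.0847/3530 = 0.03397.
Step 4 — Bandwidth: Δω = ω₀/Q = 4.168e+04 rad/s; BW = Δω/(2π) = 6633 Hz.

(a) f₀ = 225.3 Hz  (b) Q = 0.03397  (c) BW = 6633 Hz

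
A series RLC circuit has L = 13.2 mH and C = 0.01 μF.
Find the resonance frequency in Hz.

Step 1 — Resonance condition Im(Z)=0 gives ω₀ = 1/√(LC).
Step 2 — ω₀ = 1/√(0.0132·1e-08) = 8.704e+04 rad/s.
Step 3 — f₀ = ω₀/(2π) = 1.385e+04 Hz.

f₀ = 1.385e+04 Hz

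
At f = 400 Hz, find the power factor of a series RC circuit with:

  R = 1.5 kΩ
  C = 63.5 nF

Step 1 — Angular frequency: ω = 2π·f = 2π·400 = 2513 rad/s.
Step 2 — Component impedances:
  R: Z = R = 1500 Ω
  C: Z = 1/(jωC) = -j/(ω·C) = 0 - j6266 Ω
Step 3 — Series combination: Z_total = R + C = 1500 - j6266 Ω = 6443∠-76.5° Ω.
Step 4 — Power factor: PF = cos(φ) = Re(Z)/|Z| = 1500/6443 = 0.2328.
Step 5 — Type: Im(Z) = -6266 ⇒ leading (phase φ = -76.5°).

PF = 0.2328 (leading, φ = -76.5°)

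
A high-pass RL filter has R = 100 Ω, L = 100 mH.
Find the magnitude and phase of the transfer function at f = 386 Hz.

Step 1 — Angular frequency: ω = 2π·386 = 2425 rad/s.
Step 2 — Transfer function: H(jω) = jωL/(R + jωL).
Step 3 — Numerator jωL = j·242.5; denominator R + jωL = 100 + j242.5.
Step 4 — H = 0.8547 + j0.3524.
Step 5 — Magnitude: |H| = 0.9245 (-0.7 dB); phase: φ = 22.4°.

|H| = 0.9245 (-0.7 dB), φ = 22.4°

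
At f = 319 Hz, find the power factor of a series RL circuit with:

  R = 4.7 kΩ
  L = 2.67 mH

Step 1 — Angular frequency: ω = 2π·f = 2π·319 = 2004 rad/s.
Step 2 — Component impedances:
  R: Z = R = 4700 Ω
  L: Z = jωL = j·2004·0.00267 = 0 + j5.352 Ω
Step 3 — Series combination: Z_total = R + L = 4700 + j5.352 Ω = 4700∠0.1° Ω.
Step 4 — Power factor: PF = cos(φ) = Re(Z)/|Z| = 4700/4700 = 1.
Step 5 — Type: Im(Z) = 5.352 ⇒ lagging (phase φ = 0.1°).

PF = 1 (lagging, φ = 0.1°)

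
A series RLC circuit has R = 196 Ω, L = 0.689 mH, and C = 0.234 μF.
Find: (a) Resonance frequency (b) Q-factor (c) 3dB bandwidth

Step 1 — Resonance: ω₀ = 1/√(LC) = 1/√(0.000689·2.34e-07) = 7.876e+04 rad/s.
Step 2 — f₀ = ω₀/(2π) = 1.253e+04 Hz.
Step 3 — Series Q: Q = ω₀L/R = 7.876e+04·0.000689/196 = 0.2769.
Step 4 — Bandwidth: Δω = ω₀/Q = 2.845e+05 rad/s; BW = Δω/(2π) = 4.527e+04 Hz.

(a) f₀ = 1.253e+04 Hz  (b) Q = 0.2769  (c) BW = 4.527e+04 Hz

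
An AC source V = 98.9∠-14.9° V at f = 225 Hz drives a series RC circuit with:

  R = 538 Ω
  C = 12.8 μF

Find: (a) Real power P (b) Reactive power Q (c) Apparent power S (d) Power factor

Step 1 — Angular frequency: ω = 2π·f = 2π·225 = 1414 rad/s.
Step 2 — Component impedances:
  R: Z = R = 538 Ω
  C: Z = 1/(jωC) = -j/(ω·C) = 0 - j55.26 Ω
Step 3 — Series combination: Z_total = R + C = 538 - j55.26 Ω = 540.8∠-5.9° Ω.
Step 4 — Source phasor: V = 98.9∠-14.9° V = 95.57 - j25.43 V.
Step 5 — Current: I = V / Z = 0.1806 - j0.02872 A = 0.1829∠-9.0° A.
Step 6 — Complex power: S = V·I* = 17.99 - j1.848 VA.
Step 7 — Real power: P = Re(S) = 17.99 W.
Step 8 — Reactive power: Q = Im(S) = -1.848 VAR.
Step 9 — Apparent power: |S| = 18.09 VA.
Step 10 — Power factor: PF = P/|S| = 0.9948 (leading).

(a) P = 17.99 W  (b) Q = -1.848 VAR  (c) S = 18.09 VA  (d) PF = 0.9948 (leading)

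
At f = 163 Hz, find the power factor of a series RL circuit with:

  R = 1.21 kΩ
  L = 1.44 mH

Step 1 — Angular frequency: ω = 2π·f = 2π·163 = 1024 rad/s.
Step 2 — Component impedances:
  R: Z = R = 1210 Ω
  L: Z = jωL = j·1024·0.00144 = 0 + j1.475 Ω
Step 3 — Series combination: Z_total = R + L = 1210 + j1.475 Ω = 1210∠0.1° Ω.
Step 4 — Power factor: PF = cos(φ) = Re(Z)/|Z| = 1210/1210 = 1.
Step 5 — Type: Im(Z) = 1.475 ⇒ lagging (phase φ = 0.1°).

PF = 1 (lagging, φ = 0.1°)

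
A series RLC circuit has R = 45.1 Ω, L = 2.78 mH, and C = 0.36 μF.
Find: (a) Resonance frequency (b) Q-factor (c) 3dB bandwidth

Step 1 — Resonance condition Im(Z)=0 gives ω₀ = 1/√(LC).
Step 2 — ω₀ = 1/√(0.00278·3.6e-07) = 3.161e+04 rad/s.
Step 3 — f₀ = ω₀/(2π) = 5031 Hz.
Step 4 — Series Q: Q = ω₀L/R = 3.161e+04·0.00278/45.1 = 1.948.
Step 5 — 3dB bandwidth: Δω = ω₀/Q = 1.622e+04 rad/s; BW = Δω/(2π) = 2582 Hz.

(a) f₀ = 5031 Hz  (b) Q = 1.948  (c) BW = 2582 Hz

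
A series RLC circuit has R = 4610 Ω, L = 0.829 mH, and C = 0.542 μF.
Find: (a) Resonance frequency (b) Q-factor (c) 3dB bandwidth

Step 1 — Resonance condition Im(Z)=0 gives ω₀ = 1/√(LC).
Step 2 — ω₀ = 1/√(0.000829·5.42e-07) = 4.718e+04 rad/s.
Step 3 — f₀ = ω₀/(2π) = 7508 Hz.
Step 4 — Series Q: Q = ω₀L/R = 4.718e+04·0.000829/4610 = 0.008484.
Step 5 — 3dB bandwidth: Δω = ω₀/Q = 5.561e+06 rad/s; BW = Δω/(2π) = 8.85e+05 Hz.

(a) f₀ = 7508 Hz  (b) Q = 0.008484  (c) BW = 8.85e+05 Hz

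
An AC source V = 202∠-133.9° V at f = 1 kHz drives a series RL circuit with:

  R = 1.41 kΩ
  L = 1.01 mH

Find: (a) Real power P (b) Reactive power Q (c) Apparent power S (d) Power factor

Step 1 — Angular frequency: ω = 2π·f = 2π·1000 = 6283 rad/s.
Step 2 — Component impedances:
  R: Z = R = 1410 Ω
  L: Z = jωL = j·6283·0.00101 = 0 + j6.346 Ω
Step 3 — Series combination: Z_total = R + L = 1410 + j6.346 Ω = 1410∠0.3° Ω.
Step 4 — Source phasor: V = 202∠-133.9° V = -140.1 - j145.6 V.
Step 5 — Current: I = V / Z = -0.0998 - j0.1028 A = 0.1433∠-134.2° A.
Step 6 — Complex power: S = V·I* = 28.94 + j0.1302 VA.
Step 7 — Real power: P = Re(S) = 28.94 W.
Step 8 — Reactive power: Q = Im(S) = 0.1302 VAR.
Step 9 — Apparent power: |S| = 28.94 VA.
Step 10 — Power factor: PF = P/|S| = 1 (lagging).

(a) P = 28.94 W  (b) Q = 0.1302 VAR  (c) S = 28.94 VA  (d) PF = 1 (lagging)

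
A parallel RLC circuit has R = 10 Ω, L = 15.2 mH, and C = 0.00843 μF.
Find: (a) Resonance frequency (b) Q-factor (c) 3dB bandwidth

Step 1 — Resonance: ω₀ = 1/√(LC) = 1/√(0.0152·8.43e-09) = 8.834e+04 rad/s.
Step 2 — f₀ = ω₀/(2π) = 1.406e+04 Hz.
Step 3 — Parallel Q: Q = R/(ω₀L) = 10/(8.834e+04·0.0152) = 0.007447.
Step 4 — Bandwidth: Δω = ω₀/Q = 1.186e+07 rad/s; BW = Δω/(2π) = 1.888e+06 Hz.

(a) f₀ = 1.406e+04 Hz  (b) Q = 0.007447  (c) BW = 1.888e+06 Hz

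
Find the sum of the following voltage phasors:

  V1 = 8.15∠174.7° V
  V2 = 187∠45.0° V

Step 1 — Convert each phasor to rectangular form:
  V1 = 8.15·(cos(174.7°) + j·sin(174.7°)) = -8.115 + j0.7528 V
  V2 = 187·(cos(45.0°) + j·sin(45.0°)) = 132.2 + j132.2 V
Step 2 — Sum components: V_total = 124.1 + j133 V.
Step 3 — Convert to polar: |V_total| = 181.9 V, ∠V_total = 47.0°.

V_total = 181.9∠47.0° V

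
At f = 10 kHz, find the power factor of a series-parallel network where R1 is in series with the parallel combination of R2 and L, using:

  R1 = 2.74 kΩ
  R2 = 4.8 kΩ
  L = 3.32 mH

Step 1 — Angular frequency: ω = 2π·f = 2π·1e+04 = 6.283e+04 rad/s.
Step 2 — Component impedances:
  R1: Z = R = 2740 Ω
  R2: Z = R = 4800 Ω
  L: Z = jωL = j·6.283e+04·0.00332 = 0 + j208.6 Ω
Step 3 — Parallel branch: R2 || L = 1/(1/R2 + 1/L) = 9.048 + j208.2 Ω.
Step 4 — Series with R1: Z_total = R1 + (R2 || L) = 2749 + j208.2 Ω = 2757∠4.3° Ω.
Step 5 — Power factor: PF = cos(φ) = Re(Z)/|Z| = 2749/2757 = 0.9971.
Step 6 — Type: Im(Z) = 208.2 ⇒ lagging (phase φ = 4.3°).

PF = 0.9971 (lagging, φ = 4.3°)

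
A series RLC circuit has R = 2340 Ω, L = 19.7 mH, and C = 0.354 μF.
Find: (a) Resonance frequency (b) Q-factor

Step 1 — Resonance condition Im(Z)=0 gives ω₀ = 1/√(LC).
Step 2 — ω₀ = 1/√(0.0197·3.54e-07) = 1.197e+04 rad/s.
Step 3 — f₀ = ω₀/(2π) = 1906 Hz.
Step 4 — Series Q: Q = ω₀L/R = 1.197e+04·0.0197/2340 = 0.1008.

(a) f₀ = 1906 Hz  (b) Q = 0.1008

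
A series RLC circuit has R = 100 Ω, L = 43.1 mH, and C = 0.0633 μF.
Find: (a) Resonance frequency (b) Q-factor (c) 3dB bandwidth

Step 1 — Resonance: ω₀ = 1/√(LC) = 1/√(0.0431·6.33e-08) = 1.915e+04 rad/s.
Step 2 — f₀ = ω₀/(2π) = 3047 Hz.
Step 3 — Series Q: Q = ω₀L/R = 1.915e+04·0.0431/100 = 8.252.
Step 4 — Bandwidth: Δω = ω₀/Q = 2320 rad/s; BW = Δω/(2π) = 369.3 Hz.

(a) f₀ = 3047 Hz  (b) Q = 8.252  (c) BW = 369.3 Hz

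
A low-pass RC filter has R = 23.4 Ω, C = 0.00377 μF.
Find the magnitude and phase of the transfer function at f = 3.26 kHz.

Step 1 — Angular frequency: ω = 2π·3260 = 2.048e+04 rad/s.
Step 2 — Transfer function: H(jω) = 1/(1 + jωRC).
Step 3 — Denominator: 1 + jωRC = 1 + j·2.048e+04·23.4·3.77e-09 = 1 + j0.001807.
Step 4 — H = 1 - j0.001807.
Step 5 — Magnitude: |H| = 1 (-0.0 dB); phase: φ = -0.1°.

|H| = 1 (-0.0 dB), φ = -0.1°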